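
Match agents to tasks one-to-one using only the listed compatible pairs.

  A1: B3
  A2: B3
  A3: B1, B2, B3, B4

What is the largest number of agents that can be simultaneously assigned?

2

Unit-capacity flow: source→left, listed edges, right→sink; max matching = max flow.
Augmenting path A1→B3 (+1); matched 1.
Augmenting path A3→B1 (+1); matched 2.
No augmenting path remains; maximum matching = 2.
König certificate: {A3, B3} is a vertex cover of size 2 (every listed pair touches it), so no matching can be larger.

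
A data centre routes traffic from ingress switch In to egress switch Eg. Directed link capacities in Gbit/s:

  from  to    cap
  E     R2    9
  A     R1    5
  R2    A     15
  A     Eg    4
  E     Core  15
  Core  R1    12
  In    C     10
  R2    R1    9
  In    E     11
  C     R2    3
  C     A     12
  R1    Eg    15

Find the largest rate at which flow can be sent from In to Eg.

Augment In→C→A→Eg: bottleneck 4, flow now 4.
Augment In→C→R2→R1→Eg: bottleneck 3, flow now 7.
Augment In→C→A→R1→Eg: bottleneck 3, flow now 10.
Augment In→E→Core→R1→Eg: bottleneck 9, flow now 19.
No augmenting path remains; maximum flow = 19.
In the residual graph, reachable from In: {In, C, E, Core, R2, A, R1}.
Min-cut edges: A→Eg (4), R1→Eg (15); capacity 4 + 15 = 19.
This cut is saturated, so no flow can exceed 19.

19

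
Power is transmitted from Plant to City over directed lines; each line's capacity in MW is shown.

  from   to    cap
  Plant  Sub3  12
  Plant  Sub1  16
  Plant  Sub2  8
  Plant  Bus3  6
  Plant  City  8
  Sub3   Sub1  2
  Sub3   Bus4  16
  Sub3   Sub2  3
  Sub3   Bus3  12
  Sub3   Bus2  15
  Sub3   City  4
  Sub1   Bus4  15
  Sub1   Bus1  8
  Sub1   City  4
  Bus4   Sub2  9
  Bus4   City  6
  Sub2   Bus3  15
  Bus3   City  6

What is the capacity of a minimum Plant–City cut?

Augment Plant→City: bottleneck 8, flow now 8.
Augment Plant→Sub3→City: bottleneck 4, flow now 12.
Augment Plant→Sub1→City: bottleneck 4, flow now 16.
Augment Plant→Bus3→City: bottleneck 6, flow now 22.
Augment Plant→Sub3→Bus4→City: bottleneck 6, flow now 28.
No augmenting path remains; maximum flow = 28.
By max-flow min-cut, the minimum cut capacity equals the max flow.
In the residual graph, reachable from Plant: {Plant, Sub3, Sub1, Bus4, Sub2, Bus1, Bus3, Bus2}.
Min-cut edges: Plant→City (8), Sub3→City (4), Sub1→City (4), Bus4→City (6), Bus3→City (6); capacity 8 + 4 + 4 + 6 + 6 = 28.

28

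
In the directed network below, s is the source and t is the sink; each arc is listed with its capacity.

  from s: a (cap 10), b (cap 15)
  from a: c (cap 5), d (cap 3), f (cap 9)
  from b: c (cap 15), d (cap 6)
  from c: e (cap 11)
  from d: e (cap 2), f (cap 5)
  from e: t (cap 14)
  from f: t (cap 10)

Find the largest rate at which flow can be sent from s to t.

Augment s→a→f→t: bottleneck 9, flow now 9.
Augment s→a→c→e→t: bottleneck 1, flow now 10.
Augment s→b→c→e→t: bottleneck 10, flow now 20.
Augment s→b→d→e→t: bottleneck 2, flow now 22.
Augment s→b→d→f→t: bottleneck 1, flow now 23.
No augmenting path remains; maximum flow = 23.
In the residual graph, reachable from s: {s, a, b, c, d, f}.
Min-cut edges: c→e (11), d→e (2), f→t (10); capacity 11 + 2 + 10 = 23.
This cut is saturated, so no flow can exceed 23.

23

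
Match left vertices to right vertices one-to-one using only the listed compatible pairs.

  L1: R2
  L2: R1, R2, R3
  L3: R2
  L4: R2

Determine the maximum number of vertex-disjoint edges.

2

Unit-capacity flow: source→left, listed edges, right→sink; max matching = max flow.
Augmenting path L1→R2 (+1); matched 1.
Augmenting path L2→R1 (+1); matched 2.
No augmenting path remains; maximum matching = 2.
König certificate: {L2, R2} is a vertex cover of size 2 (every listed pair touches it), so no matching can be larger.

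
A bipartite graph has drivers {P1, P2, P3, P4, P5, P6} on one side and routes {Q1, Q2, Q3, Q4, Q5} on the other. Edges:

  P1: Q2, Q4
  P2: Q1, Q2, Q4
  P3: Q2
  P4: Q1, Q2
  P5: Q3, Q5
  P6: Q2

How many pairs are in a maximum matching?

4

Unit-capacity flow: source→left, listed edges, right→sink; max matching = max flow.
Augmenting path P1→Q2 (+1); matched 1.
Augmenting path P2→Q1 (+1); matched 2.
Augmenting path P5→Q3 (+1); matched 3.
Augmenting path P3→Q2→P1→Q4 (+1); matched 4.
No augmenting path remains; maximum matching = 4.
König certificate: {P5, Q1, Q2, Q4} is a vertex cover of size 4 (every listed pair touches it), so no matching can be larger.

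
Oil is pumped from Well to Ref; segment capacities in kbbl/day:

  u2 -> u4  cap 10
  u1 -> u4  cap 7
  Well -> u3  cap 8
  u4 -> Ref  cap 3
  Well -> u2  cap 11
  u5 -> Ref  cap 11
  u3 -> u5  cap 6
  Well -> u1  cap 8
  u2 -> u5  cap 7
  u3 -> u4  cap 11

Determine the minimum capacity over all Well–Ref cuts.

14

Augment Well→u1→u4→Ref: bottleneck 3, flow now 3.
Augment Well→u2→u5→Ref: bottleneck 7, flow now 10.
Augment Well→u3→u5→Ref: bottleneck 4, flow now 14.
No augmenting path remains; maximum flow = 14.
By max-flow min-cut, the minimum cut capacity equals the max flow.
In the residual graph, reachable from Well: {Well, u1, u2, u3, u4, u5}.
Min-cut edges: u4→Ref (3), u5→Ref (11); capacity 3 + 11 = 14.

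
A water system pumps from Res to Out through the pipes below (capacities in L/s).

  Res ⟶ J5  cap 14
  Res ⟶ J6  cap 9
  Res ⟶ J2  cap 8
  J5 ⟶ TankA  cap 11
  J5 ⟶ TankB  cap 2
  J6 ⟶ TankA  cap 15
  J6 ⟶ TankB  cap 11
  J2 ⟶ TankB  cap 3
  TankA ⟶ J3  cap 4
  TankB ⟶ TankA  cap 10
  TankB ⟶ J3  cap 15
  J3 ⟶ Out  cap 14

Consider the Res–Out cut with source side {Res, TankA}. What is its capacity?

Edges leaving {Res, TankA}: Res→J5 (14), Res→J6 (9), Res→J2 (8), TankA→J3 (4).
Cut capacity = 14 + 9 + 8 + 4 = 35.

35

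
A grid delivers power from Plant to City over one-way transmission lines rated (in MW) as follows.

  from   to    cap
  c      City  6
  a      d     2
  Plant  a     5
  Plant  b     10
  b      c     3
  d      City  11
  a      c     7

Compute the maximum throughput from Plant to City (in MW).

Augment Plant→a→c→City: bottleneck 5, flow now 5.
Augment Plant→b→c→City: bottleneck 1, flow now 6.
Augment Plant→b→c→a→d→City: bottleneck 2, flow now 8. (uses reverse residual edge)
No augmenting path remains; maximum flow = 8.
In the residual graph, reachable from Plant: {Plant, b}.
Min-cut edges: Plant→a (5), b→c (3); capacity 5 + 3 = 8.
This cut is saturated, so no flow can exceed 8.

8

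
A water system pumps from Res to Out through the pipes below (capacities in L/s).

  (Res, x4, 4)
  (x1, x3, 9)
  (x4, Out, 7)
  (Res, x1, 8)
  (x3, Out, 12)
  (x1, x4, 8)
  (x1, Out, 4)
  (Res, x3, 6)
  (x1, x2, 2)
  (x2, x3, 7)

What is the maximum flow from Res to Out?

18

Augment Res→x1→Out: bottleneck 4, flow now 4.
Augment Res→x3→Out: bottleneck 6, flow now 10.
Augment Res→x4→Out: bottleneck 4, flow now 14.
Augment Res→x1→x3→Out: bottleneck 4, flow now 18.
No augmenting path remains; maximum flow = 18.
In the residual graph, reachable from Res: {Res}.
Min-cut edges: Res→x1 (8), Res→x3 (6), Res→x4 (4); capacity 8 + 6 + 4 = 18.
This cut is saturated, so no flow can exceed 18.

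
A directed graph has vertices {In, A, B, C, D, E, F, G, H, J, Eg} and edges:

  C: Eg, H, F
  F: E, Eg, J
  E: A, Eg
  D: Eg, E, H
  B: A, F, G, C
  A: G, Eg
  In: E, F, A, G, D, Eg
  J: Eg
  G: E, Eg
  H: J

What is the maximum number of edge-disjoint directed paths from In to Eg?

6

Assign every edge capacity 1; by Menger, the answer equals the max flow.
Path In→Eg (+1); total 1.
Path In→A→Eg (+1); total 2.
Path In→D→Eg (+1); total 3.
Path In→E→Eg (+1); total 4.
Path In→F→Eg (+1); total 5.
Path In→G→Eg (+1); total 6.
No residual In→Eg path; max flow = 6.
Certifying cut of size 6: {In→A, In→D, In→E, In→Eg, In→F, In→G}.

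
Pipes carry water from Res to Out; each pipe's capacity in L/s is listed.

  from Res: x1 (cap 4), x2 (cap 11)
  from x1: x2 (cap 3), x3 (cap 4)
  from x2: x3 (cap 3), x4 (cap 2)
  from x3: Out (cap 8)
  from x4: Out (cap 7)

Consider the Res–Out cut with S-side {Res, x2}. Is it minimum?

Given cut capacity: 4 + 3 + 2 = 9.
Augment Res→x1→x3→Out: bottleneck 4, flow now 4.
Augment Res→x2→x3→Out: bottleneck 3, flow now 7.
Augment Res→x2→x4→Out: bottleneck 2, flow now 9.
No augmenting path remains; maximum flow = 9.
Cut capacity 9 equals the max flow, so it is a minimum cut.

Yes — it is a minimum cut (capacity 9).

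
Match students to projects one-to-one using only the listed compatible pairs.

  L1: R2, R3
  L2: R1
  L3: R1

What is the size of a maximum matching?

Unit-capacity flow: source→left, listed edges, right→sink; max matching = max flow.
Augmenting path L1→R2 (+1); matched 1.
Augmenting path L2→R1 (+1); matched 2.
No augmenting path remains; maximum matching = 2.
König certificate: {L1, R1} is a vertex cover of size 2 (every listed pair touches it), so no matching can be larger.

2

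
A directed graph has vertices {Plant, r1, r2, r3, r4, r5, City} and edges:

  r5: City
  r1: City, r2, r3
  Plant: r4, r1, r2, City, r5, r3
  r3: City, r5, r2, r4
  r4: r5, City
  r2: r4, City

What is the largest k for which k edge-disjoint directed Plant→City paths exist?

Assign every edge capacity 1; by Menger, the answer equals the max flow.
Path Plant→City (+1); total 1.
Path Plant→r1→City (+1); total 2.
Path Plant→r2→City (+1); total 3.
Path Plant→r3→City (+1); total 4.
Path Plant→r4→City (+1); total 5.
Path Plant→r5→City (+1); total 6.
No residual Plant→City path; max flow = 6.
Certifying cut of size 6: {Plant→City, Plant→r1, Plant→r2, Plant→r3, Plant→r4, Plant→r5}.

6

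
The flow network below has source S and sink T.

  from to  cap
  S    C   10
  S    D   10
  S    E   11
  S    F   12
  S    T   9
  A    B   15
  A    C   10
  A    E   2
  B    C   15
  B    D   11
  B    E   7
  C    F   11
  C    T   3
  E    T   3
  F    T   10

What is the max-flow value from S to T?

25

Augment S→T: bottleneck 9, flow now 9.
Augment S→C→T: bottleneck 3, flow now 12.
Augment S→E→T: bottleneck 3, flow now 15.
Augment S→F→T: bottleneck 10, flow now 25.
No augmenting path remains; maximum flow = 25.
In the residual graph, reachable from S: {S, C, D, E, F}.
Min-cut edges: S→T (9), C→T (3), E→T (3), F→T (10); capacity 9 + 3 + 3 + 10 = 25.
This cut is saturated, so no flow can exceed 25.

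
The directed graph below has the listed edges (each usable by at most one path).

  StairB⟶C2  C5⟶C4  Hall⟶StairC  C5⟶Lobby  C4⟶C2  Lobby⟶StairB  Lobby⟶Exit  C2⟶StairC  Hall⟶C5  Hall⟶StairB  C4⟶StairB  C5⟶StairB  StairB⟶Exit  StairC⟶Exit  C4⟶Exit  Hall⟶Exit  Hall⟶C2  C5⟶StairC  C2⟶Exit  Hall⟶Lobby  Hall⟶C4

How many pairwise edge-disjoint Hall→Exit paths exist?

6

Assign every edge capacity 1; by Menger, the answer equals the max flow.
Path Hall→Exit (+1); total 1.
Path Hall→C4→Exit (+1); total 2.
Path Hall→StairC→Exit (+1); total 3.
Path Hall→Lobby→Exit (+1); total 4.
Path Hall→StairB→Exit (+1); total 5.
Path Hall→C2→Exit (+1); total 6.
No residual Hall→Exit path; max flow = 6.
Certifying cut of size 6: {C2→Exit, C4→Exit, Hall→Exit, Lobby→Exit, StairB→Exit, StairC→Exit}.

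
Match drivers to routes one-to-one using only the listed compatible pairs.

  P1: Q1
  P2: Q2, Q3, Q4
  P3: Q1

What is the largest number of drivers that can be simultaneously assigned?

2

Unit-capacity flow: source→left, listed edges, right→sink; max matching = max flow.
Augmenting path P1→Q1 (+1); matched 1.
Augmenting path P2→Q2 (+1); matched 2.
No augmenting path remains; maximum matching = 2.
König certificate: {P2, Q1} is a vertex cover of size 2 (every listed pair touches it), so no matching can be larger.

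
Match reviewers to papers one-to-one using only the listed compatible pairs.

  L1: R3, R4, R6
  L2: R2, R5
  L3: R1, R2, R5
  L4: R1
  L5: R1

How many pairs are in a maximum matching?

Unit-capacity flow: source→left, listed edges, right→sink; max matching = max flow.
Augmenting path L1→R3 (+1); matched 1.
Augmenting path L2→R2 (+1); matched 2.
Augmenting path L3→R1 (+1); matched 3.
Augmenting path L4→R1→L3→R5 (+1); matched 4.
No augmenting path remains; maximum matching = 4.
König certificate: {L1, L2, L3, R1} is a vertex cover of size 4 (every listed pair touches it), so no matching can be larger.

4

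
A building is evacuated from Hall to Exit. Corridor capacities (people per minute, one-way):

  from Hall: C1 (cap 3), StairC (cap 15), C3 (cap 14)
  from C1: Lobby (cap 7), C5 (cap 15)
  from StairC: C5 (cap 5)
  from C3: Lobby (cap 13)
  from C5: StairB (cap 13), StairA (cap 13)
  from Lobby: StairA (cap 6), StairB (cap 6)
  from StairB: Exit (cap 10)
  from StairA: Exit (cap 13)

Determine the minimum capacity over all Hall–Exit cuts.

20

Augment Hall→C1→C5→StairB→Exit: bottleneck 3, flow now 3.
Augment Hall→StairC→C5→StairB→Exit: bottleneck 5, flow now 8.
Augment Hall→C3→Lobby→StairB→Exit: bottleneck 2, flow now 10.
Augment Hall→C3→Lobby→StairA→Exit: bottleneck 6, flow now 16.
Augment Hall→C3→Lobby→StairB→C5→StairA→Exit: bottleneck 4, flow now 20. (uses reverse residual edge)
No augmenting path remains; maximum flow = 20.
By max-flow min-cut, the minimum cut capacity equals the max flow.
In the residual graph, reachable from Hall: {Hall, StairC, C3, Lobby}.
Min-cut edges: Hall→C1 (3), StairC→C5 (5), Lobby→StairB (6), Lobby→StairA (6); capacity 3 + 5 + 6 + 6 = 20.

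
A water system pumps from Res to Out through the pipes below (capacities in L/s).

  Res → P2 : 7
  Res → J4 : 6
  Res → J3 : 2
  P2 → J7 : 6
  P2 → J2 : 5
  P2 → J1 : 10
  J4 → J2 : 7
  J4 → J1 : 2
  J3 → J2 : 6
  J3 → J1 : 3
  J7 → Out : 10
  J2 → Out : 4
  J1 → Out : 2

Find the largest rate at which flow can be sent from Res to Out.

12

Augment Res→P2→J7→Out: bottleneck 6, flow now 6.
Augment Res→P2→J2→Out: bottleneck 1, flow now 7.
Augment Res→J4→J2→Out: bottleneck 3, flow now 10.
Augment Res→J4→J1→Out: bottleneck 2, flow now 12.
No augmenting path remains; maximum flow = 12.
In the residual graph, reachable from Res: {Res, P2, J4, J3, J2, J1}.
Min-cut edges: P2→J7 (6), J2→Out (4), J1→Out (2); capacity 6 + 4 + 2 = 12.
This cut is saturated, so no flow can exceed 12.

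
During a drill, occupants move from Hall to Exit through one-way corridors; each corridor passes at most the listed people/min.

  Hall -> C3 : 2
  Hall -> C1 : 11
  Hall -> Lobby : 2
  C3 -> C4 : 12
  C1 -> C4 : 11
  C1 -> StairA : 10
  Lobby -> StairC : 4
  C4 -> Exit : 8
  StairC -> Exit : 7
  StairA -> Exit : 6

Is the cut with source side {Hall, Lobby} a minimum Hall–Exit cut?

No — its capacity is 17, but the minimum cut has capacity 15.

Given cut capacity: 2 + 11 + 4 = 17.
Augment Hall→C3→C4→Exit: bottleneck 2, flow now 2.
Augment Hall→C1→C4→Exit: bottleneck 6, flow now 8.
Augment Hall→C1→StairA→Exit: bottleneck 5, flow now 13.
Augment Hall→Lobby→StairC→Exit: bottleneck 2, flow now 15.
No augmenting path remains; maximum flow = 15.
In the residual graph, reachable from Hall: {Hall}.
Min-cut edges: Hall→C3 (2), Hall→C1 (11), Hall→Lobby (2); capacity 2 + 11 + 2 = 15.
Cut capacity 17 exceeds the max flow 15, so it is not minimum.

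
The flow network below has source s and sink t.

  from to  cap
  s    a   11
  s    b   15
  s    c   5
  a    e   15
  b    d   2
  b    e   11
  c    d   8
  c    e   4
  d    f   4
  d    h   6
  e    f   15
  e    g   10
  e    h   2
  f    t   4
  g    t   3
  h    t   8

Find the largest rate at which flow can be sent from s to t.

15

Augment s→a→e→f→t: bottleneck 4, flow now 4.
Augment s→a→e→g→t: bottleneck 3, flow now 7.
Augment s→a→e→h→t: bottleneck 2, flow now 9.
Augment s→b→d→h→t: bottleneck 2, flow now 11.
Augment s→c→d→h→t: bottleneck 4, flow now 15.
No augmenting path remains; maximum flow = 15.
In the residual graph, reachable from s: {s, a, b, c, d, e, f, g}.
Min-cut edges: d→h (6), e→h (2), f→t (4), g→t (3); capacity 6 + 2 + 4 + 3 = 15.
This cut is saturated, so no flow can exceed 15.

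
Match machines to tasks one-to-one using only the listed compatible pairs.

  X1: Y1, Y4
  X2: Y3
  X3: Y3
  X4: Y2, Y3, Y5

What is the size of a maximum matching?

Unit-capacity flow: source→left, listed edges, right→sink; max matching = max flow.
Augmenting path X1→Y1 (+1); matched 1.
Augmenting path X2→Y3 (+1); matched 2.
Augmenting path X4→Y2 (+1); matched 3.
No augmenting path remains; maximum matching = 3.
König certificate: {X1, X4, Y3} is a vertex cover of size 3 (every listed pair touches it), so no matching can be larger.

3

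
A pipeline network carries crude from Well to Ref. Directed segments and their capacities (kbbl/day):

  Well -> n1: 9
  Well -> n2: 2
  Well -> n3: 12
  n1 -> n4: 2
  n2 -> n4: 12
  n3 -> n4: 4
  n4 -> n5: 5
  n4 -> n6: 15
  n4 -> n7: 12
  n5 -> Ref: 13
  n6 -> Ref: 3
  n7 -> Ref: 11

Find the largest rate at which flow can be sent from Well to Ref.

8

Augment Well→n1→n4→n5→Ref: bottleneck 2, flow now 2.
Augment Well→n2→n4→n5→Ref: bottleneck 2, flow now 4.
Augment Well→n3→n4→n5→Ref: bottleneck 1, flow now 5.
Augment Well→n3→n4→n6→Ref: bottleneck 3, flow now 8.
No augmenting path remains; maximum flow = 8.
In the residual graph, reachable from Well: {Well, n1, n3}.
Min-cut edges: Well→n2 (2), n1→n4 (2), n3→n4 (4); capacity 2 + 2 + 4 = 8.
This cut is saturated, so no flow can exceed 8.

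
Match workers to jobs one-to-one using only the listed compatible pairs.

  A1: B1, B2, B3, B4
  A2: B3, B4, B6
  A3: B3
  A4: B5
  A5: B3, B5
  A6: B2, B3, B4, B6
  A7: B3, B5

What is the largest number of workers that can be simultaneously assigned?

Unit-capacity flow: source→left, listed edges, right→sink; max matching = max flow.
Augmenting path A1→B1 (+1); matched 1.
Augmenting path A2→B3 (+1); matched 2.
Augmenting path A4→B5 (+1); matched 3.
Augmenting path A6→B2 (+1); matched 4.
Augmenting path A3→B3→A2→B4 (+1); matched 5.
No augmenting path remains; maximum matching = 5.
König certificate: {A1, A2, A6, B3, B5} is a vertex cover of size 5 (every listed pair touches it), so no matching can be larger.

5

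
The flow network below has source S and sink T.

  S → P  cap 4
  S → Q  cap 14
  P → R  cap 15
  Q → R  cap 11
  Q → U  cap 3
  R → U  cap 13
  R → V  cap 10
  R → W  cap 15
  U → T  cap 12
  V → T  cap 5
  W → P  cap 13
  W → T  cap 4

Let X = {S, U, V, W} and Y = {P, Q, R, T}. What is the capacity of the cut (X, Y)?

Edges leaving {S, U, V, W}: S→P (4), S→Q (14), U→T (12), V→T (5), W→P (13), W→T (4).
Cut capacity = 4 + 14 + 12 + 5 + 13 + 4 = 52.

52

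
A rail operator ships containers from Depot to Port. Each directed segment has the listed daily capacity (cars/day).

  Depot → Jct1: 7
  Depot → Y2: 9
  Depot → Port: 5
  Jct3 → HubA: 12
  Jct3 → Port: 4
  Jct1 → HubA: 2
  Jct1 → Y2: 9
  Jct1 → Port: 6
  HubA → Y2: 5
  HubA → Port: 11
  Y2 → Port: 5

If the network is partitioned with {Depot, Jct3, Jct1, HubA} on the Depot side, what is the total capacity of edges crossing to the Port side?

Edges leaving {Depot, Jct3, Jct1, HubA}: Depot→Y2 (9), Depot→Port (5), Jct3→Port (4), Jct1→Y2 (9), Jct1→Port (6), HubA→Y2 (5), HubA→Port (11).
Cut capacity = 9 + 5 + 4 + 9 + 6 + 5 + 11 = 49.

49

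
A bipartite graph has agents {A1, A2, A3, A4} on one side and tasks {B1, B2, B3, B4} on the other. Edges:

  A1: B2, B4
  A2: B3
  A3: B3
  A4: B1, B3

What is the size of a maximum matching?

3

Unit-capacity flow: source→left, listed edges, right→sink; max matching = max flow.
Augmenting path A1→B2 (+1); matched 1.
Augmenting path A2→B3 (+1); matched 2.
Augmenting path A4→B1 (+1); matched 3.
No augmenting path remains; maximum matching = 3.
König certificate: {A1, A4, B3} is a vertex cover of size 3 (every listed pair touches it), so no matching can be larger.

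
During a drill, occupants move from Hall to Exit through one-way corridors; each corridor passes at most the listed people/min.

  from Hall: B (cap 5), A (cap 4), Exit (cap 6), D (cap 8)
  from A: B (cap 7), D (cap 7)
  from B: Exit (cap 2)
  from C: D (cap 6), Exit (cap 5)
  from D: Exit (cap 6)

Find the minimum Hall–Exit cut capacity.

Augment Hall→Exit: bottleneck 6, flow now 6.
Augment Hall→B→Exit: bottleneck 2, flow now 8.
Augment Hall→D→Exit: bottleneck 6, flow now 14.
No augmenting path remains; maximum flow = 14.
By max-flow min-cut, the minimum cut capacity equals the max flow.
In the residual graph, reachable from Hall: {Hall, A, B, D}.
Min-cut edges: Hall→Exit (6), B→Exit (2), D→Exit (6); capacity 6 + 2 + 6 = 14.

14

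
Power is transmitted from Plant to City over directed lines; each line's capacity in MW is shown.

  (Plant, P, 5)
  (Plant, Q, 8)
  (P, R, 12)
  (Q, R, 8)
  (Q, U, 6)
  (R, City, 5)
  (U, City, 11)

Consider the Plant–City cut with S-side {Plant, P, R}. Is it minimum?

Given cut capacity: 8 + 5 = 13.
Augment Plant→P→R→City: bottleneck 5, flow now 5.
Augment Plant→Q→U→City: bottleneck 6, flow now 11.
No augmenting path remains; maximum flow = 11.
In the residual graph, reachable from Plant: {Plant, P, Q, R}.
Min-cut edges: Q→U (6), R→City (5); capacity 6 + 5 = 11.
Cut capacity 13 exceeds the max flow 11, so it is not minimum.

No — its capacity is 13, but the minimum cut has capacity 11.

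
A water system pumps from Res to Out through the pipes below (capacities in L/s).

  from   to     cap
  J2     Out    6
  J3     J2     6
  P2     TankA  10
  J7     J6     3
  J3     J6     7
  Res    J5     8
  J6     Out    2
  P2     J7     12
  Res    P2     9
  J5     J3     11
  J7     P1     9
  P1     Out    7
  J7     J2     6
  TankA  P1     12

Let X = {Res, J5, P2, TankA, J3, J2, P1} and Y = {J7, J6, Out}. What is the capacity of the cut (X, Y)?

32

Edges leaving {Res, J5, P2, TankA, J3, J2, P1}: P2→J7 (12), J3→J6 (7), J2→Out (6), P1→Out (7).
Cut capacity = 12 + 7 + 6 + 7 = 32.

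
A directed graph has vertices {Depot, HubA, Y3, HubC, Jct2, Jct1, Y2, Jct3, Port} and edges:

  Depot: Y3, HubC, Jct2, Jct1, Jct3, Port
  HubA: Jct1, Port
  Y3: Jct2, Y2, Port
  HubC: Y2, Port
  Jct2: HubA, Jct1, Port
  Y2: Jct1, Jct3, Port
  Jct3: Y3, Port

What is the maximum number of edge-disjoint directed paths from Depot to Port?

5

Assign every edge capacity 1; by Menger, the answer equals the max flow.
Path Depot→Port (+1); total 1.
Path Depot→Y3→Port (+1); total 2.
Path Depot→HubC→Port (+1); total 3.
Path Depot→Jct2→Port (+1); total 4.
Path Depot→Jct3→Port (+1); total 5.
No residual Depot→Port path; max flow = 5.
Certifying cut of size 5: {Depot→HubC, Depot→Jct2, Depot→Jct3, Depot→Port, Depot→Y3}.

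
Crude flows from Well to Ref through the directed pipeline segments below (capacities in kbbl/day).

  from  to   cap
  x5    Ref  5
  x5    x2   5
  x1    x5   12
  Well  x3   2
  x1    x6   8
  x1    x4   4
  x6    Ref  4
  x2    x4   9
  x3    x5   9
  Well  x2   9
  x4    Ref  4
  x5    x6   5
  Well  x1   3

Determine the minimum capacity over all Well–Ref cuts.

9

Augment Well→x1→x4→Ref: bottleneck 3, flow now 3.
Augment Well→x2→x4→Ref: bottleneck 1, flow now 4.
Augment Well→x3→x5→Ref: bottleneck 2, flow now 6.
Augment Well→x2→x4→x1→x5→Ref: bottleneck 3, flow now 9. (uses reverse residual edge)
No augmenting path remains; maximum flow = 9.
By max-flow min-cut, the minimum cut capacity equals the max flow.
In the residual graph, reachable from Well: {Well, x2, x4}.
Min-cut edges: Well→x1 (3), Well→x3 (2), x4→Ref (4); capacity 3 + 2 + 4 = 9.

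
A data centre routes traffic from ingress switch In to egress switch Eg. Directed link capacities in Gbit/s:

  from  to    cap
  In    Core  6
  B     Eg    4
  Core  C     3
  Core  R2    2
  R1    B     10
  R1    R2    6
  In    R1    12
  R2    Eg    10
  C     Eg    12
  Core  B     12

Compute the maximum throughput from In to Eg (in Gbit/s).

Augment In→Core→C→Eg: bottleneck 3, flow now 3.
Augment In→Core→R2→Eg: bottleneck 2, flow now 5.
Augment In→Core→B→Eg: bottleneck 1, flow now 6.
Augment In→R1→R2→Eg: bottleneck 6, flow now 12.
Augment In→R1→B→Eg: bottleneck 3, flow now 15.
No augmenting path remains; maximum flow = 15.
In the residual graph, reachable from In: {In, Core, R1, B}.
Min-cut edges: Core→C (3), Core→R2 (2), R1→R2 (6), B→Eg (4); capacity 3 + 2 + 6 + 4 = 15.
This cut is saturated, so no flow can exceed 15.

15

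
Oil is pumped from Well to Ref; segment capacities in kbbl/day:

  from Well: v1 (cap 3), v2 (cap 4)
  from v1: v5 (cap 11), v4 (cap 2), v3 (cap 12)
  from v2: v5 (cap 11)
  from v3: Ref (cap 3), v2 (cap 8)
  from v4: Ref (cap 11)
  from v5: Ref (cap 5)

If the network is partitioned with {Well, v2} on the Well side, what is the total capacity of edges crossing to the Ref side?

14

Edges leaving {Well, v2}: Well→v1 (3), v2→v5 (11).
Cut capacity = 3 + 11 = 14.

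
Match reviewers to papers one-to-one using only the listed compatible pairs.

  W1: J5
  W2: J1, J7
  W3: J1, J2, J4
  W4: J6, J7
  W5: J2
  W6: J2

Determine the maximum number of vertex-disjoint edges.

5

Unit-capacity flow: source→left, listed edges, right→sink; max matching = max flow.
Augmenting path W1→J5 (+1); matched 1.
Augmenting path W2→J1 (+1); matched 2.
Augmenting path W3→J2 (+1); matched 3.
Augmenting path W4→J6 (+1); matched 4.
Augmenting path W5→J2→W3→J4 (+1); matched 5.
No augmenting path remains; maximum matching = 5.
König certificate: {W1, W2, W3, W4, J2} is a vertex cover of size 5 (every listed pair touches it), so no matching can be larger.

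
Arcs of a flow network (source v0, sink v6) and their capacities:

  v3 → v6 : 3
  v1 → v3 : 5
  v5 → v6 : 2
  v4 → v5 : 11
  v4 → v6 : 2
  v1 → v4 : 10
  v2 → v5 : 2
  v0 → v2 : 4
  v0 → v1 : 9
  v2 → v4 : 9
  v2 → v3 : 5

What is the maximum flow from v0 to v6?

7

Augment v0→v1→v3→v6: bottleneck 3, flow now 3.
Augment v0→v1→v4→v6: bottleneck 2, flow now 5.
Augment v0→v2→v5→v6: bottleneck 2, flow now 7.
No augmenting path remains; maximum flow = 7.
In the residual graph, reachable from v0: {v0, v1, v2, v3, v4, v5}.
Min-cut edges: v3→v6 (3), v4→v6 (2), v5→v6 (2); capacity 3 + 2 + 2 = 7.
This cut is saturated, so no flow can exceed 7.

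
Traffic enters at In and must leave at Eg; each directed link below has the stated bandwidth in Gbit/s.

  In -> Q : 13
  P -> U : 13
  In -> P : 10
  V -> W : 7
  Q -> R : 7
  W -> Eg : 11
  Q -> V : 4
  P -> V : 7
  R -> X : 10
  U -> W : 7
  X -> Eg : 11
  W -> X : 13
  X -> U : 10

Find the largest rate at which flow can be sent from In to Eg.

21

Augment In→P→U→W→Eg: bottleneck 7, flow now 7.
Augment In→P→V→W→Eg: bottleneck 3, flow now 10.
Augment In→Q→R→X→Eg: bottleneck 7, flow now 17.
Augment In→Q→V→W→Eg: bottleneck 1, flow now 18.
Augment In→Q→V→W→X→Eg: bottleneck 3, flow now 21.
No augmenting path remains; maximum flow = 21.
In the residual graph, reachable from In: {In, Q}.
Min-cut edges: In→P (10), Q→R (7), Q→V (4); capacity 10 + 7 + 4 = 21.
This cut is saturated, so no flow can exceed 21.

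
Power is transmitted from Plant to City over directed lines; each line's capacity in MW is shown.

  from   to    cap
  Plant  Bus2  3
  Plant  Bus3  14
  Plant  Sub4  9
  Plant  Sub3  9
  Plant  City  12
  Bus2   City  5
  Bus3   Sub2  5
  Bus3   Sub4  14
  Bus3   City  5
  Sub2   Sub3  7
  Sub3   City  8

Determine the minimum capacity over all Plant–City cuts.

28

Augment Plant→City: bottleneck 12, flow now 12.
Augment Plant→Bus2→City: bottleneck 3, flow now 15.
Augment Plant→Bus3→City: bottleneck 5, flow now 20.
Augment Plant→Sub3→City: bottleneck 8, flow now 28.
No augmenting path remains; maximum flow = 28.
By max-flow min-cut, the minimum cut capacity equals the max flow.
In the residual graph, reachable from Plant: {Plant, Bus3, Sub2, Sub4, Sub3}.
Min-cut edges: Plant→Bus2 (3), Plant→City (12), Bus3→City (5), Sub3→City (8); capacity 3 + 12 + 5 + 8 = 28.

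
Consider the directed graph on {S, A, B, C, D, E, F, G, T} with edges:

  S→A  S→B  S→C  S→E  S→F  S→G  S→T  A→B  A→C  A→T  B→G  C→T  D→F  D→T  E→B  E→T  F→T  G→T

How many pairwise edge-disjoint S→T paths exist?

6

Assign every edge capacity 1; by Menger, the answer equals the max flow.
Path S→T (+1); total 1.
Path S→A→T (+1); total 2.
Path S→C→T (+1); total 3.
Path S→E→T (+1); total 4.
Path S→F→T (+1); total 5.
Path S→G→T (+1); total 6.
No residual S→T path; max flow = 6.
Certifying cut of size 6: {G→T, S→A, S→C, S→E, S→F, S→T}.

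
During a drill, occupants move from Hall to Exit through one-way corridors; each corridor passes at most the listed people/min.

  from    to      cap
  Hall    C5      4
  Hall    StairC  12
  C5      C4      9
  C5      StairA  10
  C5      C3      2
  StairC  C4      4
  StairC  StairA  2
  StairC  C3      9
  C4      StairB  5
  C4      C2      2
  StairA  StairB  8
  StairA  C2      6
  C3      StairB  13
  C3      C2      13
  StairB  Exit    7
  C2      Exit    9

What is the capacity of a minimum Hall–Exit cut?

Augment Hall→C5→C4→StairB→Exit: bottleneck 4, flow now 4.
Augment Hall→StairC→C4→StairB→Exit: bottleneck 1, flow now 5.
Augment Hall→StairC→C4→C2→Exit: bottleneck 2, flow now 7.
Augment Hall→StairC→StairA→StairB→Exit: bottleneck 2, flow now 9.
Augment Hall→StairC→C3→C2→Exit: bottleneck 7, flow now 16.
No augmenting path remains; maximum flow = 16.
By max-flow min-cut, the minimum cut capacity equals the max flow.
In the residual graph, reachable from Hall: {Hall}.
Min-cut edges: Hall→C5 (4), Hall→StairC (12); capacity 4 + 12 = 16.

16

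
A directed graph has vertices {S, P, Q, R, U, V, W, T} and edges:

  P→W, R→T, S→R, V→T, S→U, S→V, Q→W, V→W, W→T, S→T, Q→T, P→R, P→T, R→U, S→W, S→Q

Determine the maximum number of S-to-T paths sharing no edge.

5

Assign every edge capacity 1; by Menger, the answer equals the max flow.
Path S→T (+1); total 1.
Path S→Q→T (+1); total 2.
Path S→R→T (+1); total 3.
Path S→V→T (+1); total 4.
Path S→W→T (+1); total 5.
No residual S→T path; max flow = 5.
Certifying cut of size 5: {S→Q, S→R, S→T, S→V, S→W}.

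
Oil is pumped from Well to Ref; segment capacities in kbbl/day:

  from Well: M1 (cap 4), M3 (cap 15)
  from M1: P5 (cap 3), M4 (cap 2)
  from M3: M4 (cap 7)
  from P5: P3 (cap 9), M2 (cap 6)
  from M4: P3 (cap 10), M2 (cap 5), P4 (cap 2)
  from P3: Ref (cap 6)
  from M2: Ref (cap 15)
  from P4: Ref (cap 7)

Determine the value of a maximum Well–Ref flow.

11

Augment Well→M1→P5→P3→Ref: bottleneck 3, flow now 3.
Augment Well→M1→M4→P3→Ref: bottleneck 1, flow now 4.
Augment Well→M3→M4→P3→Ref: bottleneck 2, flow now 6.
Augment Well→M3→M4→M2→Ref: bottleneck 5, flow now 11.
No augmenting path remains; maximum flow = 11.
In the residual graph, reachable from Well: {Well, M3}.
Min-cut edges: Well→M1 (4), M3→M4 (7); capacity 4 + 7 = 11.
This cut is saturated, so no flow can exceed 11.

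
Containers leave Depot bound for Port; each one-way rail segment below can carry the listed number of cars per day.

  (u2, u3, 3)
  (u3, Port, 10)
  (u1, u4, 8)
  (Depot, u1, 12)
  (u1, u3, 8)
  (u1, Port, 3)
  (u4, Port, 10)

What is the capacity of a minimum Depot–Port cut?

Augment Depot→u1→Port: bottleneck 3, flow now 3.
Augment Depot→u1→u3→Port: bottleneck 8, flow now 11.
Augment Depot→u1→u4→Port: bottleneck 1, flow now 12.
No augmenting path remains; maximum flow = 12.
By max-flow min-cut, the minimum cut capacity equals the max flow.
In the residual graph, reachable from Depot: {Depot}.
Min-cut edges: Depot→u1 (12); capacity 12 = 12.

12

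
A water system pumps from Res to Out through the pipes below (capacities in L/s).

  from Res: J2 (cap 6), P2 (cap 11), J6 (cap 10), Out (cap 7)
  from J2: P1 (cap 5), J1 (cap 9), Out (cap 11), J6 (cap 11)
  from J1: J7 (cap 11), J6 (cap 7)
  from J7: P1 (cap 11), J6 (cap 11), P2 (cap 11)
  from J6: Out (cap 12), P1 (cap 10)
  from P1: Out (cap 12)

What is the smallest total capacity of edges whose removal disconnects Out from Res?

Augment Res→Out: bottleneck 7, flow now 7.
Augment Res→J2→Out: bottleneck 6, flow now 13.
Augment Res→J6→Out: bottleneck 10, flow now 23.
No augmenting path remains; maximum flow = 23.
By max-flow min-cut, the minimum cut capacity equals the max flow.
In the residual graph, reachable from Res: {Res, P2}.
Min-cut edges: Res→J2 (6), Res→J6 (10), Res→Out (7); capacity 6 + 10 + 7 = 23.

23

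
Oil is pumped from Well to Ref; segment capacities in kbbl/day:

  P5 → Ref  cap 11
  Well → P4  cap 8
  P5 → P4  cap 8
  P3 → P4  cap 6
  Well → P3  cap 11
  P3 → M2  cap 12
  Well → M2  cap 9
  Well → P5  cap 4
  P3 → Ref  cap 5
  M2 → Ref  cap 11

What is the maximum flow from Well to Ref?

Augment Well→P5→Ref: bottleneck 4, flow now 4.
Augment Well→P3→Ref: bottleneck 5, flow now 9.
Augment Well→M2→Ref: bottleneck 9, flow now 18.
Augment Well→P3→M2→Ref: bottleneck 2, flow now 20.
No augmenting path remains; maximum flow = 20.
In the residual graph, reachable from Well: {Well, P3, P4, M2}.
Min-cut edges: Well→P5 (4), P3→Ref (5), M2→Ref (11); capacity 4 + 5 + 11 = 20.
This cut is saturated, so no flow can exceed 20.

20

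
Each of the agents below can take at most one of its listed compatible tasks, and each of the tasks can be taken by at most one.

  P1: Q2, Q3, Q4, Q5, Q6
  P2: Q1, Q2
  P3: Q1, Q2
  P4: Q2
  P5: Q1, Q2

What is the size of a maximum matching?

Unit-capacity flow: source→left, listed edges, right→sink; max matching = max flow.
Augmenting path P1→Q2 (+1); matched 1.
Augmenting path P2→Q1 (+1); matched 2.
Augmenting path P3→Q2→P1→Q3 (+1); matched 3.
No augmenting path remains; maximum matching = 3.
König certificate: {P1, Q1, Q2} is a vertex cover of size 3 (every listed pair touches it), so no matching can be larger.

3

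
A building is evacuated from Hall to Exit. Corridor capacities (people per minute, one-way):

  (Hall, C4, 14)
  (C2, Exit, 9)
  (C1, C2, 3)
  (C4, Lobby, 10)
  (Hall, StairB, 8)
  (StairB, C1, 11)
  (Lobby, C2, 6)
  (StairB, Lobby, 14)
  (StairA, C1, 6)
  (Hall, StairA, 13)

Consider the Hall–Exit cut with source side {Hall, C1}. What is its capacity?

38

Edges leaving {Hall, C1}: Hall→C4 (14), Hall→StairA (13), Hall→StairB (8), C1→C2 (3).
Cut capacity = 14 + 13 + 8 + 3 = 38.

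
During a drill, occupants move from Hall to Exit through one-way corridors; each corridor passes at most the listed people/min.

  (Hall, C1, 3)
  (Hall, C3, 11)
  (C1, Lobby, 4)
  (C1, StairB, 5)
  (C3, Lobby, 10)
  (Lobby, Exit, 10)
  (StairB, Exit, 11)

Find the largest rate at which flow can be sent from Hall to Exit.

13

Augment Hall→C1→Lobby→Exit: bottleneck 3, flow now 3.
Augment Hall→C3→Lobby→Exit: bottleneck 7, flow now 10.
Augment Hall→C3→Lobby→C1→StairB→Exit: bottleneck 3, flow now 13. (uses reverse residual edge)
No augmenting path remains; maximum flow = 13.
In the residual graph, reachable from Hall: {Hall, C3}.
Min-cut edges: Hall→C1 (3), C3→Lobby (10); capacity 3 + 10 = 13.
This cut is saturated, so no flow can exceed 13.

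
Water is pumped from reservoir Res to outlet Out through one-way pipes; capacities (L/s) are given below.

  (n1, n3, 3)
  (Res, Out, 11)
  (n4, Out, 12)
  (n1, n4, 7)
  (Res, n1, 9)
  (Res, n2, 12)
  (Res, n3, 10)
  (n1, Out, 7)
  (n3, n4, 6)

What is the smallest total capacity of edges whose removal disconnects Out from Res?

Augment Res→Out: bottleneck 11, flow now 11.
Augment Res→n1→Out: bottleneck 7, flow now 18.
Augment Res→n1→n4→Out: bottleneck 2, flow now 20.
Augment Res→n3→n4→Out: bottleneck 6, flow now 26.
No augmenting path remains; maximum flow = 26.
By max-flow min-cut, the minimum cut capacity equals the max flow.
In the residual graph, reachable from Res: {Res, n2, n3}.
Min-cut edges: Res→n1 (9), Res→Out (11), n3→n4 (6); capacity 9 + 11 + 6 = 26.

26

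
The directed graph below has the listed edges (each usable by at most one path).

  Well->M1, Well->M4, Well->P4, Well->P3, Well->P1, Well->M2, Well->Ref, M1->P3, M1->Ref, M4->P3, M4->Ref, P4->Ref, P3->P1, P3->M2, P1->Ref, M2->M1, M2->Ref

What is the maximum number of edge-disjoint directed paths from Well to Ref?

6

Assign every edge capacity 1; by Menger, the answer equals the max flow.
Path Well→Ref (+1); total 1.
Path Well→M1→Ref (+1); total 2.
Path Well→M4→Ref (+1); total 3.
Path Well→P4→Ref (+1); total 4.
Path Well→P1→Ref (+1); total 5.
Path Well→M2→Ref (+1); total 6.
No residual Well→Ref path; max flow = 6.
Certifying cut of size 6: {M1→Ref, M2→Ref, P1→Ref, Well→M4, Well→P4, Well→Ref}.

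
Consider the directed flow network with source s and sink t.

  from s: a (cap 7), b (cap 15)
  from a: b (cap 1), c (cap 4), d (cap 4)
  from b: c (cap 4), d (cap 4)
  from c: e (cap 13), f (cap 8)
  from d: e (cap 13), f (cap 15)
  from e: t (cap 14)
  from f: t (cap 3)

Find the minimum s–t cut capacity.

Augment s→a→c→e→t: bottleneck 4, flow now 4.
Augment s→a→d→e→t: bottleneck 3, flow now 7.
Augment s→b→c→e→t: bottleneck 4, flow now 11.
Augment s→b→d→e→t: bottleneck 3, flow now 14.
Augment s→b→d→f→t: bottleneck 1, flow now 15.
No augmenting path remains; maximum flow = 15.
By max-flow min-cut, the minimum cut capacity equals the max flow.
In the residual graph, reachable from s: {s, b}.
Min-cut edges: s→a (7), b→c (4), b→d (4); capacity 7 + 4 + 4 = 15.

15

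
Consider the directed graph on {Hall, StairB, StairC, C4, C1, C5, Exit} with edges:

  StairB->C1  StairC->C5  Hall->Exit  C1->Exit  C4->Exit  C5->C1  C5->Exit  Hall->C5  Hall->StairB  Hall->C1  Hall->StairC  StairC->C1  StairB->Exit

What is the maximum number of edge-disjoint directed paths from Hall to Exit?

4

Assign every edge capacity 1; by Menger, the answer equals the max flow.
Path Hall→Exit (+1); total 1.
Path Hall→StairB→Exit (+1); total 2.
Path Hall→C1→Exit (+1); total 3.
Path Hall→C5→Exit (+1); total 4.
No residual Hall→Exit path; max flow = 4.
Certifying cut of size 4: {C1→Exit, C5→Exit, Hall→Exit, Hall→StairB}.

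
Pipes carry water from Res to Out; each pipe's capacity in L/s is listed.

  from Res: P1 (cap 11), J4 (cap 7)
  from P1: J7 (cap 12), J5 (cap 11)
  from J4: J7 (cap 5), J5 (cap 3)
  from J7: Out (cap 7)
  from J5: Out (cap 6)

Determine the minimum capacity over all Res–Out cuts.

Augment Res→P1→J7→Out: bottleneck 7, flow now 7.
Augment Res→P1→J5→Out: bottleneck 4, flow now 11.
Augment Res→J4→J5→Out: bottleneck 2, flow now 13.
No augmenting path remains; maximum flow = 13.
By max-flow min-cut, the minimum cut capacity equals the max flow.
In the residual graph, reachable from Res: {Res, P1, J4, J7, J5}.
Min-cut edges: J7→Out (7), J5→Out (6); capacity 7 + 6 = 13.

13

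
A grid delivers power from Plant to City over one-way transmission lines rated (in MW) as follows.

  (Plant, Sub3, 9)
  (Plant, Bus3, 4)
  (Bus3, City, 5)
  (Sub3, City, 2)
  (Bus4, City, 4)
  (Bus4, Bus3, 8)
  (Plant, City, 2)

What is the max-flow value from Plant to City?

8

Augment Plant→City: bottleneck 2, flow now 2.
Augment Plant→Sub3→City: bottleneck 2, flow now 4.
Augment Plant→Bus3→City: bottleneck 4, flow now 8.
No augmenting path remains; maximum flow = 8.
In the residual graph, reachable from Plant: {Plant, Sub3}.
Min-cut edges: Plant→Bus3 (4), Plant→City (2), Sub3→City (2); capacity 4 + 2 + 2 = 8.
This cut is saturated, so no flow can exceed 8.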